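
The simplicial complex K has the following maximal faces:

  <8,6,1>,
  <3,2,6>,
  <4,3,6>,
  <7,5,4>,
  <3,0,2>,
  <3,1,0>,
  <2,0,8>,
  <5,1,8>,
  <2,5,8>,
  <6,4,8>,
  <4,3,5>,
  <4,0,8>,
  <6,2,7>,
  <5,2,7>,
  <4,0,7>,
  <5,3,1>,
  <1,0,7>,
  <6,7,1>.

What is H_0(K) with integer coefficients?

H_0 = Z.

We work with the vertex ordering 0 < 1 < 2 < 3 < 4 < 5 < 6 < 7 < 8. The simplices of K, each written with vertices in increasing order, are:

  0-simplices (9): [0], [1], [2], [3], [4], [5], [6], [7], [8]
  1-simplices (27): (27 of them)
  2-simplices (18): [0,1,3], [0,1,7], [0,2,3], [0,2,8], [0,4,7], [0,4,8], [1,3,5], [1,5,8], [1,6,7], [1,6,8], [2,3,6], [2,5,7], [2,5,8], [2,6,7], [3,4,5], [3,4,6], [4,5,7], [4,6,8]

Hence C_0 ≅ Z^9, C_1 ≅ Z^27, C_2 ≅ Z^18.

The boundary map ∂_1: C_1 → C_0 maps an edge to its endpoints' difference, ∂[p,q] = q − p.
This gives a 9×27 integer matrix of rank 8; reducing to Smith normal form yields diagonal entries (1,1,1,1,1,1,1,1).

The boundary map ∂_2: C_2 → C_1 sends each 2-simplex [p,q,r] to [q,r] − [p,r] + [p,q]. For instance
  ∂[0,1,3] = [1,3] − [0,3] + [0,1],
  ∂[1,5,8] = [5,8] − [1,8] + [1,5].
The 27×18 boundary matrix has rank 17 and Smith normal form diag(1,1,1,1,1,1,1,1,1,1,1,1,1,1,1,1,1).

Reading off H_k = ker ∂_k / im ∂_{k+1}:

  H_0: rank C_0 − rank ∂_1 = 9 − 8 = 1, and the invariant factors of ∂_1 are all 1, so H_0 = Z.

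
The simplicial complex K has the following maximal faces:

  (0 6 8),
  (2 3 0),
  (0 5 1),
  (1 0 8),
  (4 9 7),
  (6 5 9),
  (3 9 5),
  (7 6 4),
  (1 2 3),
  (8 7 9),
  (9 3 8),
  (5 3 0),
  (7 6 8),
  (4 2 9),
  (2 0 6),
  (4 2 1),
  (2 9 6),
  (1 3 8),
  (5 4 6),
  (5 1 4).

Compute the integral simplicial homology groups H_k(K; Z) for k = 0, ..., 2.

We work with the vertex ordering 0 < 1 < 2 < 3 < 4 < 5 < 6 < 7 < 8 < 9. The simplices of K, each written with vertices in increasing order, are:

  0-simplices (10): [0], [1], [2], [3], [4], [5], [6], [7], [8], [9]
  1-simplices (30): (30 of them)
  2-simplices (20): (20 of them)

giving chain groups C_0 ≅ Z^10, C_1 ≅ Z^30, C_2 ≅ Z^20.

Boundary ∂_1: C_1 → C_0 sends each edge [p,q] (with p < q) to q − p. For instance
  ∂[4,9] = [9] − [4].
The 10×30 boundary matrix has rank 9 and Smith normal form diag(1,1,1,1,1,1,1,1,1).

The boundary map ∂_2: C_2 → C_1 maps a triangle to the signed sum of its edges. For instance
  ∂[0,2,3] = [2,3] − [0,3] + [0,2],
  ∂[5,6,9] = [6,9] − [5,9] + [5,6].
The resulting 30×20 matrix has rank 20, and its Smith normal form has invariant factors (1,1,1,1,1,1,1,1,1,1,1,1,1,1,1,1,1,1,1,2).

Computing H_k = (kernel of ∂_k) / (image of ∂_{k+1}):

  H_0: rank C_0 − rank ∂_1 = 10 − 9 = 1, and the invariant factors of ∂_1 are all 1, so H_0 = Z.
  H_1: rank ker ∂_1 − rank ∂_2 = (30 − 9) − 20 = 1, and ∂_2 has invariant factor 2 > 1, so H_1 = Z ⊕ Z/2Z.
  H_2: rank ker ∂_2 − rank ∂_3 = (20 − 20) − 0 = 0, and there is no ∂_3, so H_2 = 0.

(K is a triangulation of the Klein bottle.)

H_0 ≅ Z,  H_1 ≅ Z ⊕ Z/2Z,  H_2 = 0.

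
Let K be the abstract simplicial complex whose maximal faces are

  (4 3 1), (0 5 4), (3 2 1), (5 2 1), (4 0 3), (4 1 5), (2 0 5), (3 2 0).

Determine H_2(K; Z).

We work with the vertex ordering 0 < 1 < 2 < 3 < 4 < 5. The simplices of K, each written with vertices in increasing order, are:

  0-simplices (6): [0], [1], [2], [3], [4], [5]
  1-simplices (12): [0,2], [0,3], [0,4], [0,5], [1,2], [1,3], [1,4], [1,5], [2,3], [2,5], [3,4], [4,5]
  2-simplices (8): [0,2,3], [0,2,5], [0,3,4], [0,4,5], [1,2,3], [1,2,5], [1,3,4], [1,4,5]

so the chain groups are C_0 ≅ Z^6, C_1 ≅ Z^12, C_2 ≅ Z^8.

Boundary ∂_1: C_1 → C_0 is given by ∂[p,q] = [q] − [p]. For instance
  ∂[1,4] = [4] − [1].
This gives a 6×12 integer matrix of rank 5; reducing to Smith normal form yields diagonal entries (1,1,1,1,1).

Boundary ∂_2: C_2 → C_1 sends each 2-simplex [p,q,r] to [q,r] − [p,r] + [p,q]. For instance
  ∂[1,4,5] = [4,5] − [1,5] + [1,4],
  ∂[1,2,3] = [2,3] − [1,3] + [1,2].
As a 12×8 matrix over Z this has rank 7, with invariant factors (1,1,1,1,1,1,1).

Reading off H_k = ker ∂_k / im ∂_{k+1}:

  H_2: rank ker ∂_2 − rank ∂_3 = (8 − 7) − 0 = 1, and there is no ∂_3, so H_2 ≅ Z.

H_2 ≅ Z.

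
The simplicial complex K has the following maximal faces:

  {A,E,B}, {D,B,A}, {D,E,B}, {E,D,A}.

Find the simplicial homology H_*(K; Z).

Order the vertices as A < B < D < E. Listing each simplex with vertices in this order, K has dimension 2 with simplices:

  0-simplices (4): A, B, D, E
  1-simplices (6): AB, AD, AE, BD, BE, DE
  2-simplices (4): ABD, ABE, ADE, BDE

giving chain groups C_0 ≅ Z^4, C_1 ≅ Z^6, C_2 ≅ Z^4.

∂_1: C_1 → C_0 is given by ∂[p,q] = [q] − [p].
This gives a 4×6 integer matrix of rank 3; reducing to Smith normal form yields diagonal entries (1,1,1).

Boundary ∂_2: C_2 → C_1 sends each 2-simplex [p,q,r] to [q,r] − [p,r] + [p,q]. For instance
  ∂BDE = DE − BE + BD,
  ∂ABE = BE − AE + AB.
The resulting 6×4 matrix has rank 3, and its Smith normal form has invariant factors (1,1,1).

Reading off H_k = ker ∂_k / im ∂_{k+1}:

  H_0: rank C_0 − rank ∂_1 = 4 − 3 = 1, and the invariant factors of ∂_1 are all 1, so H_0 = Z.
  H_1: rank ker ∂_1 − rank ∂_2 = (6 − 3) − 3 = 0, and the invariant factors of ∂_2 are all 1, so H_1 = 0.
  H_2: rank ker ∂_2 − rank ∂_3 = (4 − 3) − 0 = 1, and there is no ∂_3, so H_2 = Z.

H_0 ≅ Z,  H_1 = 0,  H_2 ≅ Z.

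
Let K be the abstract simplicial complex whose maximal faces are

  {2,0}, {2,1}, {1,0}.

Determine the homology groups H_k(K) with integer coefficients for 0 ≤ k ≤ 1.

Order the vertices as 0 < 1 < 2. Listing each simplex with vertices in this order, K has dimension 1 with simplices:

  0-simplices (3): [0], [1], [2]
  1-simplices (3): [0,1], [0,2], [1,2]

so the chain groups are C_0 ≅ Z^3, C_1 ≅ Z^3.

∂_1: C_1 → C_0 is given by ∂[p,q] = [q] − [p].
The resulting 3×3 matrix has rank 2, and its Smith normal form has invariant factors (1,1).

From H_k ≅ ker(∂_k) / im(∂_{k+1}) we obtain:

  H_0: rank C_0 − rank ∂_1 = 3 − 2 = 1, and the invariant factors of ∂_1 are all 1, so H_0 = Z.
  H_1: rank ker ∂_1 − rank ∂_2 = (3 − 2) − 0 = 1, and there is no ∂_2, so H_1 = Z.

(K is a triangulation of the circle S^1.)

H_0 ≅ Z,  H_1 ≅ Z.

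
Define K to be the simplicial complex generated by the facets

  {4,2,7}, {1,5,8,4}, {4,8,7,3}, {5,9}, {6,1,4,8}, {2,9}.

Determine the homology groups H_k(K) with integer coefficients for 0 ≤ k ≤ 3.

H_0 = Z,  H_1 = Z,  H_2 = 0,  H_3 = 0.

We work with the vertex ordering 1 < 2 < 3 < 4 < 5 < 6 < 7 < 8 < 9. The simplices of K, each written with vertices in increasing order, are:

  0-simplices (9): [1], [2], [3], [4], [5], [6], [7], [8], [9]
  1-simplices (18): [1,4], [1,5], [1,6], [1,8], [2,4], [2,7], [2,9], [3,4], [3,7], [3,8], [4,5], [4,6], [4,7], [4,8], [5,8], [5,9], [6,8], [7,8]
  2-simplices (12): [1,4,5], [1,4,6], [1,4,8], [1,5,8], [1,6,8], [2,4,7], [3,4,7], [3,4,8], [3,7,8], [4,5,8], [4,6,8], [4,7,8]
  3-simplices (3): [1,4,5,8], [1,4,6,8], [3,4,7,8]

giving chain groups C_0 ≅ Z^9, C_1 ≅ Z^18, C_2 ≅ Z^12, C_3 ≅ Z^3.

∂_1: C_1 → C_0 sends each edge [p,q] (with p < q) to q − p.
The 9×18 boundary matrix has rank 8 and Smith normal form diag(1,1,1,1,1,1,1,1).

∂_2: C_2 → C_1 acts by ∂[p,q,r] = [q,r] − [p,r] + [p,q]. For instance
  ∂[1,5,8] = [5,8] − [1,8] + [1,5],
  ∂[1,4,6] = [4,6] − [1,6] + [1,4].
The 18×12 boundary matrix has rank 9 and Smith normal form diag(1,1,1,1,1,1,1,1,1).

Boundary ∂_3: C_3 → C_2 sends each 3-simplex σ to the alternating sum Σ_i (−1)^i (σ with its i-th vertex removed). For instance
  ∂[3,4,7,8] = [4,7,8] − [3,7,8] + [3,4,8] − [3,4,7],
  ∂[1,4,5,8] = [4,5,8] − [1,5,8] + [1,4,8] − [1,4,5].
This gives a 12×3 integer matrix of rank 3; reducing to Smith normal form yields diagonal entries (1,1,1).

Now H_k = ker ∂_k / im ∂_{k+1}, so:

  H_0: rank C_0 − rank ∂_1 = 9 − 8 = 1, and the invariant factors of ∂_1 are all 1, so H_0 = Z.
  H_1: rank ker ∂_1 − rank ∂_2 = (18 − 8) − 9 = 1, and the invariant factors of ∂_2 are all 1, so H_1 = Z.
  H_2: rank ker ∂_2 − rank ∂_3 = (12 − 9) − 3 = 0, and the invariant factors of ∂_3 are all 1, so H_2 = 0.
  H_3: rank ker ∂_3 − rank ∂_4 = (3 − 3) − 0 = 0, and there is no ∂_4, so H_3 = 0.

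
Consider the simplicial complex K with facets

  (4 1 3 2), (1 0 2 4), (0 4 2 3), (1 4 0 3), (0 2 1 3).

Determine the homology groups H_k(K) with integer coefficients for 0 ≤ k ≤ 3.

H_0 = Z,  H_1 = 0,  H_2 = 0,  H_3 = Z.

K has 5 vertices, 10 edges, 10 triangles, 5 3-simplices.
rank ∂_0 = 0, rank ∂_1 = 4 ⇒ b_0 = 5 − 0 − 4 = 1; all invariant factors of ∂_1 are 1 so no torsion. So H_0 = Z.
rank ∂_1 = 4, rank ∂_2 = 6 ⇒ b_1 = 10 − 4 − 6 = 0; all invariant factors of ∂_2 are 1 so no torsion. So H_1 = 0.
rank ∂_2 = 6, rank ∂_3 = 4 ⇒ b_2 = 10 − 6 − 4 = 0; all invariant factors of ∂_3 are 1 so no torsion. So H_2 = 0.
rank ∂_3 = 4, rank ∂_4 = 0 ⇒ b_3 = 5 − 4 − 0 = 1. So H_3 = Z.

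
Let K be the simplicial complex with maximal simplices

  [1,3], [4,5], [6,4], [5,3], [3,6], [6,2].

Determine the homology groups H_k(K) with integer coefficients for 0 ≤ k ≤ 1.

Take the total order 1 < 2 < 3 < 4 < 5 < 6 on the vertex set. Then K (dimension 1) consists of the simplices:

  0-simplices (6): [1], [2], [3], [4], [5], [6]
  1-simplices (6): [1,3], [2,6], [3,5], [3,6], [4,5], [4,6]

so the chain groups are C_0 ≅ Z^6, C_1 ≅ Z^6.

The boundary map ∂_1: C_1 → C_0 is given by ∂[p,q] = [q] − [p].
As a 6×6 matrix over Z this has rank 5, with invariant factors (1,1,1,1,1).

From H_k ≅ ker(∂_k) / im(∂_{k+1}) we obtain:

  H_0: rank C_0 − rank ∂_1 = 6 − 5 = 1, and the invariant factors of ∂_1 are all 1, so H_0 ≅ Z.
  H_1: rank ker ∂_1 − rank ∂_2 = (6 − 5) − 0 = 1, and there is no ∂_2, so H_1 ≅ Z.

H_0 = Z,  H_1 = Z.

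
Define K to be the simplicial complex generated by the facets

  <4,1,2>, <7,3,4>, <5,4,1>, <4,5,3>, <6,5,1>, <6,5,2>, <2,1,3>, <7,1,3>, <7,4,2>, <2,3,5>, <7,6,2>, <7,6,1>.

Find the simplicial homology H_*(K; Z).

K has 7 vertices, 18 edges, 12 triangles.
rank ∂_0 = 0, rank ∂_1 = 6 ⇒ b_0 = 7 − 0 − 6 = 1; all invariant factors of ∂_1 are 1 so no torsion. So H_0 ≅ Z.
rank ∂_1 = 6, rank ∂_2 = 12 ⇒ b_1 = 18 − 6 − 12 = 0; ∂_2 has invariant factor(s) [2] giving torsion. So H_1 ≅ Z/2.
rank ∂_2 = 12, rank ∂_3 = 0 ⇒ b_2 = 12 − 12 − 0 = 0. So H_2 ≅ 0.

H_0 ≅ Z,  H_1 ≅ Z/2,  H_2 = 0.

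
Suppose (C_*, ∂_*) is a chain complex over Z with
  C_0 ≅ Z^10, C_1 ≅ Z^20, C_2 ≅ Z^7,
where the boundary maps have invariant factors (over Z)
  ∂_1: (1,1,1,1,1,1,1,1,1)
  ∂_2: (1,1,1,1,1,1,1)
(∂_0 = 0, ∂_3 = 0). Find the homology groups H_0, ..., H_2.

H_0 = Z,  H_1 = Z^4,  H_2 = 0.

H_0: b_0 = 10 − 0 − 9 = 1; torsion from ∂_1 factors > 1: none. So H_0 = Z.
H_1: b_1 = 20 − 9 − 7 = 4; torsion from ∂_2 factors > 1: none. So H_1 = Z^4.
H_2: b_2 = 7 − 7 − 0 = 0; torsion from ∂_3 factors > 1: none. So H_2 = 0.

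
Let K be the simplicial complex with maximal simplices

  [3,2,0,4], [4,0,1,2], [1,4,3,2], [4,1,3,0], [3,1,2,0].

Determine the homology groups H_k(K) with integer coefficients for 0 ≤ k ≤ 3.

H_0 = Z,  H_1 = 0,  H_2 = 0,  H_3 = Z.

Order the vertices as 0 < 1 < 2 < 3 < 4. Listing each simplex with vertices in this order, K has dimension 3 with simplices:

  0-simplices (5): [0], [1], [2], [3], [4]
  1-simplices (10): [0,1], [0,2], [0,3], [0,4], [1,2], [1,3], [1,4], [2,3], [2,4], [3,4]
  2-simplices (10): [0,1,2], [0,1,3], [0,1,4], [0,2,3], [0,2,4], [0,3,4], [1,2,3], [1,2,4], [1,3,4], [2,3,4]
  3-simplices (5): [0,1,2,3], [0,1,2,4], [0,1,3,4], [0,2,3,4], [1,2,3,4]

Hence C_0 ≅ Z^5, C_1 ≅ Z^10, C_2 ≅ Z^10, C_3 ≅ Z^5.

∂_1: C_1 → C_0 sends each edge [p,q] (with p < q) to q − p.
The resulting 5×10 matrix has rank 4, and its Smith normal form has invariant factors (1,1,1,1).

Boundary ∂_2: C_2 → C_1 acts by ∂[p,q,r] = [q,r] − [p,r] + [p,q]. For instance
  ∂[1,2,4] = [2,4] − [1,4] + [1,2],
  ∂[0,2,4] = [2,4] − [0,4] + [0,2].
As a 10×10 matrix over Z this has rank 6, with invariant factors (1,1,1,1,1,1).

Boundary ∂_3: C_3 → C_2 sends each 3-simplex σ to the alternating sum Σ_i (−1)^i (σ with its i-th vertex removed). For instance
  ∂[0,1,2,4] = [1,2,4] − [0,2,4] + [0,1,4] − [0,1,2],
  ∂[0,2,3,4] = [2,3,4] − [0,3,4] + [0,2,4] − [0,2,3].
The resulting 10×5 matrix has rank 4, and its Smith normal form has invariant factors (1,1,1,1).

Computing H_k = (kernel of ∂_k) / (image of ∂_{k+1}):

  H_0: rank C_0 − rank ∂_1 = 5 − 4 = 1, and the invariant factors of ∂_1 are all 1, so H_0 ≅ Z.
  H_1: rank ker ∂_1 − rank ∂_2 = (10 − 4) − 6 = 0, and the invariant factors of ∂_2 are all 1, so H_1 ≅ 0.
  H_2: rank ker ∂_2 − rank ∂_3 = (10 − 6) − 4 = 0, and the invariant factors of ∂_3 are all 1, so H_2 ≅ 0.
  H_3: rank ker ∂_3 − rank ∂_4 = (5 − 4) − 0 = 1, and there is no ∂_4, so H_3 ≅ Z.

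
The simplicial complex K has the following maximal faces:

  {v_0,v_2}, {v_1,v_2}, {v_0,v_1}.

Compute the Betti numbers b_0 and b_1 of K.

b_0 = 1, b_1 = 1.

Fix the vertex order v_0 < v_1 < v_2 and write every simplex with vertices in increasing order. Then dim K = 1 and the simplices of K are:

  0-simplices (3): [v_0], [v_1], [v_2]
  1-simplices (3): [v_0,v_1], [v_0,v_2], [v_1,v_2]

so the chain groups are C_0 ≅ Z^3, C_1 ≅ Z^3.

The boundary map ∂_1: C_1 → C_0 sends each edge [p,q] (with p < q) to q − p. For instance
  ∂[v_0,v_1] = [v_1] − [v_0].
As a 3×3 matrix over Z this has rank 2, with invariant factors (1,1).

Computing H_k = (kernel of ∂_k) / (image of ∂_{k+1}):

  H_0: rank C_0 − rank ∂_1 = 3 − 2 = 1, and the invariant factors of ∂_1 are all 1, so H_0 = Z.
  H_1: rank ker ∂_1 − rank ∂_2 = (3 − 2) − 0 = 1, and there is no ∂_2, so H_1 = Z.

(K is a triangulation of the circle S^1.)

Hence the Betti numbers are b_0 = 1, b_1 = 1.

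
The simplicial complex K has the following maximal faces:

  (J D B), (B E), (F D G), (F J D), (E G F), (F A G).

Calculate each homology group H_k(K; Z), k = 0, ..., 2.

H_0 = Z,  H_1 = Z,  H_2 = 0.

We work with the vertex ordering A < B < D < E < F < G < J. The simplices of K, each written with vertices in increasing order, are:

  0-simplices (7): A, B, D, E, F, G, J
  1-simplices (12): AF, AG, BD, BE, BJ, DF, DG, DJ, EF, EG, FG, FJ
  2-simplices (5): AFG, BDJ, DFG, DFJ, EFG

giving chain groups C_0 ≅ Z^7, C_1 ≅ Z^12, C_2 ≅ Z^5.

The boundary map ∂_1: C_1 → C_0 is given by ∂[p,q] = [q] − [p]. For instance
  ∂BJ = J − B.
The 7×12 boundary matrix has rank 6 and Smith normal form diag(1,1,1,1,1,1).

Boundary ∂_2: C_2 → C_1 sends each 2-simplex [p,q,r] to [q,r] − [p,r] + [p,q]. For instance
  ∂DFG = FG − DG + DF,
  ∂EFG = FG − EG + EF.
The 12×5 boundary matrix has rank 5 and Smith normal form diag(1,1,1,1,1).

Now H_k = ker ∂_k / im ∂_{k+1}, so:

  H_0: rank C_0 − rank ∂_1 = 7 − 6 = 1, and the invariant factors of ∂_1 are all 1, so H_0 = Z.
  H_1: rank ker ∂_1 − rank ∂_2 = (12 − 6) − 5 = 1, and the invariant factors of ∂_2 are all 1, so H_1 = Z.
  H_2: rank ker ∂_2 − rank ∂_3 = (5 − 5) − 0 = 0, and there is no ∂_3, so H_2 = 0.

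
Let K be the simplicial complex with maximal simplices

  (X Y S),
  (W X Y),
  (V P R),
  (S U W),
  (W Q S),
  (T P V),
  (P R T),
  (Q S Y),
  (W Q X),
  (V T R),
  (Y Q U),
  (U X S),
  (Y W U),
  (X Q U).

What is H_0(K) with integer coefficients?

H_0 ≅ Z^2.

Fix the vertex order P < Q < R < S < T < U < V < W < X < Y and write every simplex with vertices in increasing order. Then dim K = 2 and the simplices of K are:

  0-simplices (10): P, Q, R, S, T, U, V, W, X, Y
  1-simplices (21): PR, PT, PV, QS, QU, QW, QX, QY, RT, RV, SU, SW, SX, SY, TV, UW, UX, UY, WX, WY, XY
  2-simplices (14): PRT, PRV, PTV, QSW, QSY, QUX, QUY, QWX, RTV, SUW, SUX, SXY, UWY, WXY

so the chain groups are C_0 ≅ Z^10, C_1 ≅ Z^21, C_2 ≅ Z^14.

The boundary map ∂_1: C_1 → C_0 sends each edge [p,q] (with p < q) to q − p. For instance
  ∂QX = X − Q.
As a 10×21 matrix over Z this has rank 8, with invariant factors (1,1,1,1,1,1,1,1).

The boundary map ∂_2: C_2 → C_1 acts by ∂[p,q,r] = [q,r] − [p,r] + [p,q]. For instance
  ∂SXY = XY − SY + SX,
  ∂WXY = XY − WY + WX.
The resulting 21×14 matrix has rank 13, and its Smith normal form has invariant factors (1,1,1,1,1,1,1,1,1,1,1,1,2).

Now H_k = ker ∂_k / im ∂_{k+1}, so:

  H_0: rank C_0 − rank ∂_1 = 10 − 8 = 2, and the invariant factors of ∂_1 are all 1, so H_0 ≅ Z^2.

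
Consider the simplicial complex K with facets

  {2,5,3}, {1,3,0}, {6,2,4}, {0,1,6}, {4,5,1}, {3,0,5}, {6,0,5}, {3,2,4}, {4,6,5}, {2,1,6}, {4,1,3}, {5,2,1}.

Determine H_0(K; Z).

Take the total order 0 < 1 < 2 < 3 < 4 < 5 < 6 on the vertex set. Then K (dimension 2) consists of the simplices:

  0-simplices (7): [0], [1], [2], [3], [4], [5], [6]
  1-simplices (18): [0,1], [0,3], [0,5], [0,6], [1,2], [1,3], [1,4], [1,5], [1,6], [2,3], [2,4], [2,5], [2,6], [3,4], [3,5], [4,5], [4,6], [5,6]
  2-simplices (12): [0,1,3], [0,1,6], [0,3,5], [0,5,6], [1,2,5], [1,2,6], [1,3,4], [1,4,5], [2,3,4], [2,3,5], [2,4,6], [4,5,6]

so the chain groups are C_0 ≅ Z^7, C_1 ≅ Z^18, C_2 ≅ Z^12.

∂_1: C_1 → C_0 sends each edge [p,q] (with p < q) to q − p. For instance
  ∂[1,6] = [6] − [1].
The 7×18 boundary matrix has rank 6 and Smith normal form diag(1,1,1,1,1,1).

∂_2: C_2 → C_1 sends each 2-simplex [p,q,r] to [q,r] − [p,r] + [p,q]. For instance
  ∂[4,5,6] = [5,6] − [4,6] + [4,5],
  ∂[1,2,6] = [2,6] − [1,6] + [1,2].
The resulting 18×12 matrix has rank 12, and its Smith normal form has invariant factors (1,1,1,1,1,1,1,1,1,1,1,2).

Computing H_k = (kernel of ∂_k) / (image of ∂_{k+1}):

  H_0: rank C_0 − rank ∂_1 = 7 − 6 = 1, and the invariant factors of ∂_1 are all 1, so H_0 ≅ Z.

(K is a triangulation of the real projective plane RP^2.)

H_0 ≅ Z.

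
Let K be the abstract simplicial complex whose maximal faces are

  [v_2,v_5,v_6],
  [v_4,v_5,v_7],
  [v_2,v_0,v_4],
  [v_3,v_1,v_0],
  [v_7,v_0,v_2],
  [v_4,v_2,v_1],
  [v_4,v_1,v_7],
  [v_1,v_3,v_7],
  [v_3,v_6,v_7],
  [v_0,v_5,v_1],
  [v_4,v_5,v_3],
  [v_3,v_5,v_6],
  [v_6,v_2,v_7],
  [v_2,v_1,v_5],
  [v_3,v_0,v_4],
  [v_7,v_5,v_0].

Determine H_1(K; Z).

Fix the vertex order v_0 < v_1 < v_2 < v_3 < v_4 < v_5 < v_6 < v_7 and write every simplex with vertices in increasing order. Then dim K = 2 and the simplices of K are:

  0-simplices (8): [v_0], [v_1], [v_2], [v_3], [v_4], [v_5], [v_6], [v_7]
  1-simplices (24): (24 of them)
  2-simplices (16): (16 of them)

giving chain groups C_0 ≅ Z^8, C_1 ≅ Z^24, C_2 ≅ Z^16.

The boundary map ∂_1: C_1 → C_0 sends each edge [p,q] (with p < q) to q − p. For instance
  ∂[v_5,v_7] = [v_7] − [v_5].
The 8×24 boundary matrix has rank 7 and Smith normal form diag(1,1,1,1,1,1,1).

Boundary ∂_2: C_2 → C_1 sends each 2-simplex [p,q,r] to [q,r] − [p,r] + [p,q]. For instance
  ∂[v_0,v_1,v_3] = [v_1,v_3] − [v_0,v_3] + [v_0,v_1],
  ∂[v_3,v_4,v_5] = [v_4,v_5] − [v_3,v_5] + [v_3,v_4].
The resulting 24×16 matrix has rank 15, and its Smith normal form has invariant factors (1,1,1,1,1,1,1,1,1,1,1,1,1,1,1).

Computing H_k = (kernel of ∂_k) / (image of ∂_{k+1}):

  H_1: rank ker ∂_1 − rank ∂_2 = (24 − 7) − 15 = 2, and the invariant factors of ∂_2 are all 1, so H_1 ≅ Z^2.

H_1 = Z^2.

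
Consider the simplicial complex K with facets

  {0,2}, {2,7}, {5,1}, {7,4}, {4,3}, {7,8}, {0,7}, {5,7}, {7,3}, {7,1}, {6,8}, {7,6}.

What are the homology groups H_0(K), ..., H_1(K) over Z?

H_0 ≅ Z,  H_1 ≅ Z^4.

K has 9 vertices, 12 edges.
rank ∂_0 = 0, rank ∂_1 = 8 ⇒ b_0 = 9 − 0 − 8 = 1; all invariant factors of ∂_1 are 1 so no torsion. So H_0 ≅ Z.
rank ∂_1 = 8, rank ∂_2 = 0 ⇒ b_1 = 12 − 8 − 0 = 4. So H_1 ≅ Z^4.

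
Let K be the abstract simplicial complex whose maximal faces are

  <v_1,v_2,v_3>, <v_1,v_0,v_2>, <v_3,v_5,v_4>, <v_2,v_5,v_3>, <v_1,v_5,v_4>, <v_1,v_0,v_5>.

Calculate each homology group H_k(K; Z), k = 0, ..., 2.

H_0 = Z,  H_1 = Z,  H_2 = 0.

K has 6 vertices, 12 edges, 6 triangles.
rank ∂_0 = 0, rank ∂_1 = 5 ⇒ b_0 = 6 − 0 − 5 = 1; all invariant factors of ∂_1 are 1 so no torsion. So H_0 ≅ Z.
rank ∂_1 = 5, rank ∂_2 = 6 ⇒ b_1 = 12 − 5 − 6 = 1; all invariant factors of ∂_2 are 1 so no torsion. So H_1 ≅ Z.
rank ∂_2 = 6, rank ∂_3 = 0 ⇒ b_2 = 6 − 6 − 0 = 0. So H_2 ≅ 0.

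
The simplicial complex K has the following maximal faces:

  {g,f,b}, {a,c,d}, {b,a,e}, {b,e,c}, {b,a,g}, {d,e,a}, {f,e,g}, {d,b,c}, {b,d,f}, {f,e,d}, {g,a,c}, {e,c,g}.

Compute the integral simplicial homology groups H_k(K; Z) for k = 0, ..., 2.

H_0 ≅ Z,  H_1 ≅ Z/2,  H_2 = 0.

Fix the vertex order a < b < c < d < e < f < g and write every simplex with vertices in increasing order. Then dim K = 2 and the simplices of K are:

  0-simplices (7): a, b, c, d, e, f, g
  1-simplices (18): ab, ac, ad, ae, ag, bc, bd, be, bf, bg, cd, ce, cg, de, df, ef, eg, fg
  2-simplices (12): abe, abg, acd, acg, ade, bcd, bce, bdf, bfg, ceg, def, efg

giving chain groups C_0 ≅ Z^7, C_1 ≅ Z^18, C_2 ≅ Z^12.

The boundary map ∂_1: C_1 → C_0 maps an edge to its endpoints' difference, ∂[p,q] = q − p. For instance
  ∂ab = b − a.
The 7×18 boundary matrix has rank 6 and Smith normal form diag(1,1,1,1,1,1).

The boundary map ∂_2: C_2 → C_1 sends each 2-simplex [p,q,r] to [q,r] − [p,r] + [p,q]. For instance
  ∂abg = bg − ag + ab,
  ∂ceg = eg − cg + ce.
The 18×12 boundary matrix has rank 12 and Smith normal form diag(1,1,1,1,1,1,1,1,1,1,1,2).

Now H_k = ker ∂_k / im ∂_{k+1}, so:

  H_0: rank C_0 − rank ∂_1 = 7 − 6 = 1, and the invariant factors of ∂_1 are all 1, so H_0 ≅ Z.
  H_1: rank ker ∂_1 − rank ∂_2 = (18 − 6) − 12 = 0, and ∂_2 has invariant factor 2 > 1, so H_1 ≅ Z/2.
  H_2: rank ker ∂_2 − rank ∂_3 = (12 − 12) − 0 = 0, and there is no ∂_3, so H_2 ≅ 0.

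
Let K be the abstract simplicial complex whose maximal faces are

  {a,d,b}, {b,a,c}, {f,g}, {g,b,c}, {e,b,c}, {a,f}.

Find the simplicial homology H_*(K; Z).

Fix the vertex order a < b < c < d < e < f < g and write every simplex with vertices in increasing order. Then dim K = 2 and the simplices of K are:

  0-simplices (7): a, b, c, d, e, f, g
  1-simplices (11): ab, ac, ad, af, bc, bd, be, bg, ce, cg, fg
  2-simplices (4): abc, abd, bce, bcg

giving chain groups C_0 ≅ Z^7, C_1 ≅ Z^11, C_2 ≅ Z^4.

Boundary ∂_1: C_1 → C_0 is given by ∂[p,q] = [q] − [p].
This gives a 7×11 integer matrix of rank 6; reducing to Smith normal form yields diagonal entries (1,1,1,1,1,1).

∂_2: C_2 → C_1 acts by ∂[p,q,r] = [q,r] − [p,r] + [p,q]. For instance
  ∂abc = bc − ac + ab,
  ∂abd = bd − ad + ab.
As a 11×4 matrix over Z this has rank 4, with invariant factors (1,1,1,1).

Reading off H_k = ker ∂_k / im ∂_{k+1}:

  H_0: rank C_0 − rank ∂_1 = 7 − 6 = 1, and the invariant factors of ∂_1 are all 1, so H_0 ≅ Z.
  H_1: rank ker ∂_1 − rank ∂_2 = (11 − 6) − 4 = 1, and the invariant factors of ∂_2 are all 1, so H_1 ≅ Z.
  H_2: rank ker ∂_2 − rank ∂_3 = (4 − 4) − 0 = 0, and there is no ∂_3, so H_2 ≅ 0.

H_0 = Z,  H_1 = Z,  H_2 = 0.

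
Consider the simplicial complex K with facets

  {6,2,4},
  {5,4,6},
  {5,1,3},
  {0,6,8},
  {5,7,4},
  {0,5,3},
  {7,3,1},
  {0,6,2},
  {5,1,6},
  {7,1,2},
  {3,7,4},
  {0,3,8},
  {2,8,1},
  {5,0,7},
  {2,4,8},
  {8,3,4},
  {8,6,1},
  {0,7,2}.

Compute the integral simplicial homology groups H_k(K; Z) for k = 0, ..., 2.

We work with the vertex ordering 0 < 1 < 2 < 3 < 4 < 5 < 6 < 7 < 8. The simplices of K, each written with vertices in increasing order, are:

  0-simplices (9): [0], [1], [2], [3], [4], [5], [6], [7], [8]
  1-simplices (27): (27 of them)
  2-simplices (18): [0,2,6], [0,2,7], [0,3,5], [0,3,8], [0,5,7], [0,6,8], [1,2,7], [1,2,8], [1,3,5], [1,3,7], [1,5,6], [1,6,8], [2,4,6], [2,4,8], [3,4,7], [3,4,8], [4,5,6], [4,5,7]

Hence C_0 ≅ Z^9, C_1 ≅ Z^27, C_2 ≅ Z^18.

Boundary ∂_1: C_1 → C_0 maps an edge to its endpoints' difference, ∂[p,q] = q − p. For instance
  ∂[0,2] = [2] − [0].
This gives a 9×27 integer matrix of rank 8; reducing to Smith normal form yields diagonal entries (1,1,1,1,1,1,1,1).

The boundary map ∂_2: C_2 → C_1 maps a triangle to the signed sum of its edges. For instance
  ∂[0,2,7] = [2,7] − [0,7] + [0,2],
  ∂[0,3,5] = [3,5] − [0,5] + [0,3].
The resulting 27×18 matrix has rank 18, and its Smith normal form has invariant factors (1,1,1,1,1,1,1,1,1,1,1,1,1,1,1,1,1,2).

Reading off H_k = ker ∂_k / im ∂_{k+1}:

  H_0: rank C_0 − rank ∂_1 = 9 − 8 = 1, and the invariant factors of ∂_1 are all 1, so H_0 = Z.
  H_1: rank ker ∂_1 − rank ∂_2 = (27 − 8) − 18 = 1, and ∂_2 has invariant factor 2 > 1, so H_1 = Z ⊕ Z/2.
  H_2: rank ker ∂_2 − rank ∂_3 = (18 − 18) − 0 = 0, and there is no ∂_3, so H_2 = 0.

(K is a triangulation of the Klein bottle.)

H_0 = Z,  H_1 = Z ⊕ Z/2,  H_2 = 0.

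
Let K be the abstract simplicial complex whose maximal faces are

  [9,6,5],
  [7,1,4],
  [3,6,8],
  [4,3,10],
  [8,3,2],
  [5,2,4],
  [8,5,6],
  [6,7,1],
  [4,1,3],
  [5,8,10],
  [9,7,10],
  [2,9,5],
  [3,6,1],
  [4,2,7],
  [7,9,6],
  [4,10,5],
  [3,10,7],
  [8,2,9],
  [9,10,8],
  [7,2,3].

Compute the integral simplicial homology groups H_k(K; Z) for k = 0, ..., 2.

H_0 = Z,  H_1 = Z ⊕ Z_2,  H_2 = 0.

K has 10 vertices, 30 edges, 20 triangles.
rank ∂_0 = 0, rank ∂_1 = 9 ⇒ b_0 = 10 − 0 − 9 = 1; all invariant factors of ∂_1 are 1 so no torsion. So H_0 ≅ Z.
rank ∂_1 = 9, rank ∂_2 = 20 ⇒ b_1 = 30 − 9 − 20 = 1; ∂_2 has invariant factor(s) [2] giving torsion. So H_1 ≅ Z ⊕ Z_2.
rank ∂_2 = 20, rank ∂_3 = 0 ⇒ b_2 = 20 − 20 − 0 = 0. So H_2 ≅ 0.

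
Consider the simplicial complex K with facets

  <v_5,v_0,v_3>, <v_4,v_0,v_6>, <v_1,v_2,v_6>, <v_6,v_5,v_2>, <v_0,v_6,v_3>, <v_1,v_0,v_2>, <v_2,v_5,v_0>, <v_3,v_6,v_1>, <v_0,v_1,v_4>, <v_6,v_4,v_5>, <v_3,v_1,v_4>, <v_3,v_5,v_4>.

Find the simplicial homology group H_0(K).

H_0 = Z.

We work with the vertex ordering v_0 < v_1 < v_2 < v_3 < v_4 < v_5 < v_6. The simplices of K, each written with vertices in increasing order, are:

  0-simplices (7): [v_0], [v_1], [v_2], [v_3], [v_4], [v_5], [v_6]
  1-simplices (18): (18 of them)
  2-simplices (12): (12 of them)

giving chain groups C_0 ≅ Z^7, C_1 ≅ Z^18, C_2 ≅ Z^12.

∂_1: C_1 → C_0 is given by ∂[p,q] = [q] − [p]. For instance
  ∂[v_1,v_4] = [v_4] − [v_1].
This gives a 7×18 integer matrix of rank 6; reducing to Smith normal form yields diagonal entries (1,1,1,1,1,1).

Boundary ∂_2: C_2 → C_1 maps a triangle to the signed sum of its edges. For instance
  ∂[v_0,v_3,v_5] = [v_3,v_5] − [v_0,v_5] + [v_0,v_3],
  ∂[v_1,v_3,v_6] = [v_3,v_6] − [v_1,v_6] + [v_1,v_3].
The resulting 18×12 matrix has rank 12, and its Smith normal form has invariant factors (1,1,1,1,1,1,1,1,1,1,1,2).

Reading off H_k = ker ∂_k / im ∂_{k+1}:

  H_0: rank C_0 − rank ∂_1 = 7 − 6 = 1, and the invariant factors of ∂_1 are all 1, so H_0 = Z.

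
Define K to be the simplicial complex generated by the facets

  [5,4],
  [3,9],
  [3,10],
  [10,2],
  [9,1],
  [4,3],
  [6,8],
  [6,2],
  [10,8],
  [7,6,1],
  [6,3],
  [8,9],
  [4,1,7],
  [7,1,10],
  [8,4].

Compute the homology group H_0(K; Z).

Order the vertices as 1 < 2 < 3 < 4 < 5 < 6 < 7 < 8 < 9 < 10. Listing each simplex with vertices in this order, K has dimension 2 with simplices:

  0-simplices (10): [1], [2], [3], [4], [5], [6], [7], [8], [9], [10]
  1-simplices (19): [1,4], [1,6], [1,7], [1,9], [1,10], [2,6], [2,10], [3,4], [3,6], [3,9], [3,10], [4,5], [4,7], [4,8], [6,7], [6,8], [7,10], [8,9], [8,10]
  2-simplices (3): [1,4,7], [1,6,7], [1,7,10]

Hence C_0 ≅ Z^10, C_1 ≅ Z^19, C_2 ≅ Z^3.

∂_1: C_1 → C_0 maps an edge to its endpoints' difference, ∂[p,q] = q − p. For instance
  ∂[2,10] = [10] − [2].
This gives a 10×19 integer matrix of rank 9; reducing to Smith normal form yields diagonal entries (1,1,1,1,1,1,1,1,1).

The boundary map ∂_2: C_2 → C_1 acts by ∂[p,q,r] = [q,r] − [p,r] + [p,q]. For instance
  ∂[1,7,10] = [7,10] − [1,10] + [1,7],
  ∂[1,4,7] = [4,7] − [1,7] + [1,4].
The 19×3 boundary matrix has rank 3 and Smith normal form diag(1,1,1).

Reading off H_k = ker ∂_k / im ∂_{k+1}:

  H_0: rank C_0 − rank ∂_1 = 10 − 9 = 1, and the invariant factors of ∂_1 are all 1, so H_0 = Z.

H_0 = Z.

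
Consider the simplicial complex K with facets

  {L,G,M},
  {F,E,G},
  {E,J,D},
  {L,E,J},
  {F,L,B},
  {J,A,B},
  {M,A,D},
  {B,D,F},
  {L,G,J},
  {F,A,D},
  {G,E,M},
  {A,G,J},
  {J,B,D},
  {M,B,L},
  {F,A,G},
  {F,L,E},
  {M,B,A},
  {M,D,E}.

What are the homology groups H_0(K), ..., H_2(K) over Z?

Fix the vertex order A < B < D < E < F < G < J < L < M and write every simplex with vertices in increasing order. Then dim K = 2 and the simplices of K are:

  0-simplices (9): A, B, D, E, F, G, J, L, M
  1-simplices (27): AB, AD, AF, AG, AJ, AM, BD, BF, BJ, BL, BM, DE, DF, DJ, DM, EF, EG, EJ, EL, EM, FG, FL, GJ, GL, GM, JL, LM
  2-simplices (18): ABJ, ABM, ADF, ADM, AFG, AGJ, BDF, BDJ, BFL, BLM, DEJ, DEM, EFG, EFL, EGM, EJL, GJL, GLM

giving chain groups C_0 ≅ Z^9, C_1 ≅ Z^27, C_2 ≅ Z^18.

The boundary map ∂_1: C_1 → C_0 is given by ∂[p,q] = [q] − [p]. For instance
  ∂BL = L − B.
This gives a 9×27 integer matrix of rank 8; reducing to Smith normal form yields diagonal entries (1,1,1,1,1,1,1,1).

∂_2: C_2 → C_1 sends each 2-simplex [p,q,r] to [q,r] − [p,r] + [p,q]. For instance
  ∂BFL = FL − BL + BF,
  ∂GJL = JL − GL + GJ.
As a 27×18 matrix over Z this has rank 18, with invariant factors (1,1,1,1,1,1,1,1,1,1,1,1,1,1,1,1,1,2).

From H_k ≅ ker(∂_k) / im(∂_{k+1}) we obtain:

  H_0: rank C_0 − rank ∂_1 = 9 − 8 = 1, and the invariant factors of ∂_1 are all 1, so H_0 ≅ Z.
  H_1: rank ker ∂_1 − rank ∂_2 = (27 − 8) − 18 = 1, and ∂_2 has invariant factor 2 > 1, so H_1 ≅ Z ⊕ Z/2Z.
  H_2: rank ker ∂_2 − rank ∂_3 = (18 − 18) − 0 = 0, and there is no ∂_3, so H_2 ≅ 0.

H_0 = Z,  H_1 = Z ⊕ Z/2Z,  H_2 = 0.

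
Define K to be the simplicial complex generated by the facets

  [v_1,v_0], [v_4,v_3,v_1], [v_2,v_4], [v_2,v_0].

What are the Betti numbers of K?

b_0 = 1, b_1 = 1, b_2 = 0.

Fix the vertex order v_0 < v_1 < v_2 < v_3 < v_4 and write every simplex with vertices in increasing order. Then dim K = 2 and the simplices of K are:

  0-simplices (5): [v_0], [v_1], [v_2], [v_3], [v_4]
  1-simplices (6): [v_0,v_1], [v_0,v_2], [v_1,v_3], [v_1,v_4], [v_2,v_4], [v_3,v_4]
  2-simplices (1): [v_1,v_3,v_4]

Hence C_0 ≅ Z^5, C_1 ≅ Z^6, C_2 ≅ Z^1.

∂_1: C_1 → C_0 sends each edge [p,q] (with p < q) to q − p.
As a 5×6 matrix over Z this has rank 4, with invariant factors (1,1,1,1).

∂_2: C_2 → C_1 sends each 2-simplex [p,q,r] to [q,r] − [p,r] + [p,q]. For instance
  ∂[v_1,v_3,v_4] = [v_3,v_4] − [v_1,v_4] + [v_1,v_3].
The resulting 6×1 matrix has rank 1, and its Smith normal form has invariant factors (1).

Reading off H_k = ker ∂_k / im ∂_{k+1}:

  H_0: rank C_0 − rank ∂_1 = 5 − 4 = 1, and the invariant factors of ∂_1 are all 1, so H_0 = Z.
  H_1: rank ker ∂_1 − rank ∂_2 = (6 − 4) − 1 = 1, and the invariant factors of ∂_2 are all 1, so H_1 = Z.
  H_2: rank ker ∂_2 − rank ∂_3 = (1 − 1) − 0 = 0, and there is no ∂_3, so H_2 = 0.

As a check, the Euler characteristic is 5 − 6 + 1 = 0, which agrees with 1 − 1 + 0 = 0.

Hence the Betti numbers are b_0 = 1, b_1 = 1, b_2 = 0.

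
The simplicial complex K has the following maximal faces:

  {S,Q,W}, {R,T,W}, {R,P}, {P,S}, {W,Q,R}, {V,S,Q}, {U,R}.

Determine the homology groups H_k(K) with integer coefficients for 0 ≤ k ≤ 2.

We work with the vertex ordering P < Q < R < S < T < U < V < W. The simplices of K, each written with vertices in increasing order, are:

  0-simplices (8): P, Q, R, S, T, U, V, W
  1-simplices (12): PR, PS, QR, QS, QV, QW, RT, RU, RW, SV, SW, TW
  2-simplices (4): QRW, QSV, QSW, RTW

Hence C_0 ≅ Z^8, C_1 ≅ Z^12, C_2 ≅ Z^4.

∂_1: C_1 → C_0 sends each edge [p,q] (with p < q) to q − p.
As a 8×12 matrix over Z this has rank 7, with invariant factors (1,1,1,1,1,1,1).

The boundary map ∂_2: C_2 → C_1 acts by ∂[p,q,r] = [q,r] − [p,r] + [p,q]. For instance
  ∂QSV = SV − QV + QS,
  ∂QSW = SW − QW + QS.
The resulting 12×4 matrix has rank 4, and its Smith normal form has invariant factors (1,1,1,1).

Computing H_k = (kernel of ∂_k) / (image of ∂_{k+1}):

  H_0: rank C_0 − rank ∂_1 = 8 − 7 = 1, and the invariant factors of ∂_1 are all 1, so H_0 = Z.
  H_1: rank ker ∂_1 − rank ∂_2 = (12 − 7) − 4 = 1, and the invariant factors of ∂_2 are all 1, so H_1 = Z.
  H_2: rank ker ∂_2 − rank ∂_3 = (4 − 4) − 0 = 0, and there is no ∂_3, so H_2 = 0.

H_0 ≅ Z,  H_1 ≅ Z,  H_2 = 0.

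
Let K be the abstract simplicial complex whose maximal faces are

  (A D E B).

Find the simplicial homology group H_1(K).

We work with the vertex ordering A < B < D < E. The simplices of K, each written with vertices in increasing order, are:

  0-simplices (4): A, B, D, E
  1-simplices (6): AB, AD, AE, BD, BE, DE
  2-simplices (4): ABD, ABE, ADE, BDE
  3-simplices (1): ABDE

Hence C_0 ≅ Z^4, C_1 ≅ Z^6, C_2 ≅ Z^4, C_3 ≅ Z^1.

Boundary ∂_1: C_1 → C_0 maps an edge to its endpoints' difference, ∂[p,q] = q − p. For instance
  ∂AE = E − A.
The resulting 4×6 matrix has rank 3, and its Smith normal form has invariant factors (1,1,1).

∂_2: C_2 → C_1 acts by ∂[p,q,r] = [q,r] − [p,r] + [p,q]. For instance
  ∂ABD = BD − AD + AB,
  ∂ADE = DE − AE + AD.
As a 6×4 matrix over Z this has rank 3, with invariant factors (1,1,1).

Boundary ∂_3: C_3 → C_2 sends each 3-simplex σ to the alternating sum Σ_i (−1)^i (σ with its i-th vertex removed). For instance
  ∂ABDE = BDE − ADE + ABE − ABD.
The resulting 4×1 matrix has rank 1, and its Smith normal form has invariant factors (1).

From H_k ≅ ker(∂_k) / im(∂_{k+1}) we obtain:

  H_1: rank ker ∂_1 − rank ∂_2 = (6 − 3) − 3 = 0, and the invariant factors of ∂_2 are all 1, so H_1 = 0.

H_1 = 0.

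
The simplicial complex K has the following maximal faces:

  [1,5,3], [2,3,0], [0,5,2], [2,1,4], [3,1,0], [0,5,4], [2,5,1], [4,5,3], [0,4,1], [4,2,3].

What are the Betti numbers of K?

Order the vertices as 0 < 1 < 2 < 3 < 4 < 5. Listing each simplex with vertices in this order, K has dimension 2 with simplices:

  0-simplices (6): [0], [1], [2], [3], [4], [5]
  1-simplices (15): [0,1], [0,2], [0,3], [0,4], [0,5], [1,2], [1,3], [1,4], [1,5], [2,3], [2,4], [2,5], [3,4], [3,5], [4,5]
  2-simplices (10): [0,1,3], [0,1,4], [0,2,3], [0,2,5], [0,4,5], [1,2,4], [1,2,5], [1,3,5], [2,3,4], [3,4,5]

Hence C_0 ≅ Z^6, C_1 ≅ Z^15, C_2 ≅ Z^10.

∂_1: C_1 → C_0 maps an edge to its endpoints' difference, ∂[p,q] = q − p. For instance
  ∂[0,1] = [1] − [0].
This gives a 6×15 integer matrix of rank 5; reducing to Smith normal form yields diagonal entries (1,1,1,1,1).

The boundary map ∂_2: C_2 → C_1 acts by ∂[p,q,r] = [q,r] − [p,r] + [p,q]. For instance
  ∂[0,4,5] = [4,5] − [0,5] + [0,4],
  ∂[0,1,4] = [1,4] − [0,4] + [0,1].
This gives a 15×10 integer matrix of rank 10; reducing to Smith normal form yields diagonal entries (1,1,1,1,1,1,1,1,1,2).

Now H_k = ker ∂_k / im ∂_{k+1}, so:

  H_0: rank C_0 − rank ∂_1 = 6 − 5 = 1, and the invariant factors of ∂_1 are all 1, so H_0 = Z.
  H_1: rank ker ∂_1 − rank ∂_2 = (15 − 5) − 10 = 0, and ∂_2 has invariant factor 2 > 1, so H_1 = Z/2.
  H_2: rank ker ∂_2 − rank ∂_3 = (10 − 10) − 0 = 0, and there is no ∂_3, so H_2 = 0.

Hence the Betti numbers are b_0 = 1, b_1 = 0, b_2 = 0.

b_0 = 1, b_1 = 0, b_2 = 0.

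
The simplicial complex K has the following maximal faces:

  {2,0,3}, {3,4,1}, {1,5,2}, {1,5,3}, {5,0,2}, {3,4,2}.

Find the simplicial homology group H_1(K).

Fix the vertex order 0 < 1 < 2 < 3 < 4 < 5 and write every simplex with vertices in increasing order. Then dim K = 2 and the simplices of K are:

  0-simplices (6): [0], [1], [2], [3], [4], [5]
  1-simplices (12): [0,2], [0,3], [0,5], [1,2], [1,3], [1,4], [1,5], [2,3], [2,4], [2,5], [3,4], [3,5]
  2-simplices (6): [0,2,3], [0,2,5], [1,2,5], [1,3,4], [1,3,5], [2,3,4]

Hence C_0 ≅ Z^6, C_1 ≅ Z^12, C_2 ≅ Z^6.

The boundary map ∂_1: C_1 → C_0 is given by ∂[p,q] = [q] − [p]. For instance
  ∂[0,2] = [2] − [0].
As a 6×12 matrix over Z this has rank 5, with invariant factors (1,1,1,1,1).

The boundary map ∂_2: C_2 → C_1 maps a triangle to the signed sum of its edges. For instance
  ∂[1,2,5] = [2,5] − [1,5] + [1,2],
  ∂[1,3,5] = [3,5] − [1,5] + [1,3].
This gives a 12×6 integer matrix of rank 6; reducing to Smith normal form yields diagonal entries (1,1,1,1,1,1).

From H_k ≅ ker(∂_k) / im(∂_{k+1}) we obtain:

  H_1: rank ker ∂_1 − rank ∂_2 = (12 − 5) − 6 = 1, and the invariant factors of ∂_2 are all 1, so H_1 = Z.

(K is a triangulation of the cylinder S^1 x I.)

H_1 ≅ Z.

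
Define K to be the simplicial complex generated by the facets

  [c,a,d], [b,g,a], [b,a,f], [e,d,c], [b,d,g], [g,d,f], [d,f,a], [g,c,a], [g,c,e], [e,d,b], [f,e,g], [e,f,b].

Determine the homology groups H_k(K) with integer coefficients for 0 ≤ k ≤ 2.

K has 7 vertices, 18 edges, 12 triangles.
rank ∂_0 = 0, rank ∂_1 = 6 ⇒ b_0 = 7 − 0 − 6 = 1; all invariant factors of ∂_1 are 1 so no torsion. So H_0 ≅ Z.
rank ∂_1 = 6, rank ∂_2 = 12 ⇒ b_1 = 18 − 6 − 12 = 0; ∂_2 has invariant factor(s) [2] giving torsion. So H_1 ≅ Z_2.
rank ∂_2 = 12, rank ∂_3 = 0 ⇒ b_2 = 12 − 12 − 0 = 0. So H_2 ≅ 0.

H_0 = Z,  H_1 = Z_2,  H_2 = 0.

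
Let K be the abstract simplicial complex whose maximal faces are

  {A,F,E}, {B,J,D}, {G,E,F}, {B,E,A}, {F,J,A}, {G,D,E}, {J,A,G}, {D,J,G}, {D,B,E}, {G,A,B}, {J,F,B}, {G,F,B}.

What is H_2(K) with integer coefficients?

Order the vertices as A < B < D < E < F < G < J. Listing each simplex with vertices in this order, K has dimension 2 with simplices:

  0-simplices (7): A, B, D, E, F, G, J
  1-simplices (18): AB, AE, AF, AG, AJ, BD, BE, BF, BG, BJ, DE, DG, DJ, EF, EG, FG, FJ, GJ
  2-simplices (12): ABE, ABG, AEF, AFJ, AGJ, BDE, BDJ, BFG, BFJ, DEG, DGJ, EFG

giving chain groups C_0 ≅ Z^7, C_1 ≅ Z^18, C_2 ≅ Z^12.

The boundary map ∂_1: C_1 → C_0 maps an edge to its endpoints' difference, ∂[p,q] = q − p. For instance
  ∂AG = G − A.
As a 7×18 matrix over Z this has rank 6, with invariant factors (1,1,1,1,1,1).

Boundary ∂_2: C_2 → C_1 sends each 2-simplex [p,q,r] to [q,r] − [p,r] + [p,q]. For instance
  ∂BDE = DE − BE + BD,
  ∂AFJ = FJ − AJ + AF.
As a 18×12 matrix over Z this has rank 12, with invariant factors (1,1,1,1,1,1,1,1,1,1,1,2).

Computing H_k = (kernel of ∂_k) / (image of ∂_{k+1}):

  H_2: rank ker ∂_2 − rank ∂_3 = (12 − 12) − 0 = 0, and there is no ∂_3, so H_2 = 0.

H_2 = 0.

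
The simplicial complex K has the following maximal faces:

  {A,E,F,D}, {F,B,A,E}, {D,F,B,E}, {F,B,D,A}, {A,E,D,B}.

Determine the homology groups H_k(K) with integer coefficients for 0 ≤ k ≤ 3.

H_0 ≅ Z,  H_1 = 0,  H_2 = 0,  H_3 ≅ Z.

Take the total order A < B < D < E < F on the vertex set. Then K (dimension 3) consists of the simplices:

  0-simplices (5): A, B, D, E, F
  1-simplices (10): AB, AD, AE, AF, BD, BE, BF, DE, DF, EF
  2-simplices (10): ABD, ABE, ABF, ADE, ADF, AEF, BDE, BDF, BEF, DEF
  3-simplices (5): ABDE, ABDF, ABEF, ADEF, BDEF

so the chain groups are C_0 ≅ Z^5, C_1 ≅ Z^10, C_2 ≅ Z^10, C_3 ≅ Z^5.

The boundary map ∂_1: C_1 → C_0 maps an edge to its endpoints' difference, ∂[p,q] = q − p. For instance
  ∂BF = F − B.
As a 5×10 matrix over Z this has rank 4, with invariant factors (1,1,1,1).

∂_2: C_2 → C_1 maps a triangle to the signed sum of its edges. For instance
  ∂DEF = EF − DF + DE,
  ∂AEF = EF − AF + AE.
The 10×10 boundary matrix has rank 6 and Smith normal form diag(1,1,1,1,1,1).

Boundary ∂_3: C_3 → C_2 sends each 3-simplex σ to the alternating sum Σ_i (−1)^i (σ with its i-th vertex removed). For instance
  ∂ADEF = DEF − AEF + ADF − ADE,
  ∂ABDE = BDE − ADE + ABE − ABD.
The 10×5 boundary matrix has rank 4 and Smith normal form diag(1,1,1,1).

Now H_k = ker ∂_k / im ∂_{k+1}, so:

  H_0: rank C_0 − rank ∂_1 = 5 − 4 = 1, and the invariant factors of ∂_1 are all 1, so H_0 ≅ Z.
  H_1: rank ker ∂_1 − rank ∂_2 = (10 − 4) − 6 = 0, and the invariant factors of ∂_2 are all 1, so H_1 ≅ 0.
  H_2: rank ker ∂_2 − rank ∂_3 = (10 − 6) − 4 = 0, and the invariant factors of ∂_3 are all 1, so H_2 ≅ 0.
  H_3: rank ker ∂_3 − rank ∂_4 = (5 − 4) − 0 = 1, and there is no ∂_4, so H_3 ≅ Z.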